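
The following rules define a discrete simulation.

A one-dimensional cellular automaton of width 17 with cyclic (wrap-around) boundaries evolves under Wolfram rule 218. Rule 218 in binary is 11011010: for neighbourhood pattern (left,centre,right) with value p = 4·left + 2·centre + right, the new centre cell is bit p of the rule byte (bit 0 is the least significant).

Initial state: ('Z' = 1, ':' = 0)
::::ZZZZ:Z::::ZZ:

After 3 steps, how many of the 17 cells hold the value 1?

15

0) ::::ZZZZ:Z::::ZZ:
1) :::ZZZZZ::Z::ZZZZ
2) Z:ZZZZZZZZ:ZZZZZZ
3) Z:ZZZZZZZZ:ZZZZZZ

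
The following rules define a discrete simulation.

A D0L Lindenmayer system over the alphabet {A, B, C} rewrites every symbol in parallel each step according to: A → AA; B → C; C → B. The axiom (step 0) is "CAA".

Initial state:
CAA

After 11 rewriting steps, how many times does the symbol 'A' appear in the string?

step 0: CAA
step 1: BAAAA
step 2: CAAAAAAAA
step 3: BAAAAAAAAAAAAAAAA
step 4: CAAAAAAAAAAAAAAAAAAAAAAAAAAAAAAAA
step 5: BAAAAAAAAAAAAAAAAAAAAAAAAAAAAAAAAAAAAAAAAAAAAAAAAAAAAAAAAAAAAAAAA
step 6: CAAAAAAAAAAAAAAAAAAAAAAAAAAAAAAAAAAAAAAAAAAAAAAAAAAAAAAAAA…AAAAAAAAAAAAAAAAAAAAAAAAAAAAAAAAAAAAAAAAAAAAAAAAAAAAAAAAAA  (len 129)
step 7: BAAAAAAAAAAAAAAAAAAAAAAAAAAAAAAAAAAAAAAAAAAAAAAAAAAAAAAAAA…AAAAAAAAAAAAAAAAAAAAAAAAAAAAAAAAAAAAAAAAAAAAAAAAAAAAAAAAAA  (len 257)
step 8: CAAAAAAAAAAAAAAAAAAAAAAAAAAAAAAAAAAAAAAAAAAAAAAAAAAAAAAAAA…AAAAAAAAAAAAAAAAAAAAAAAAAAAAAAAAAAAAAAAAAAAAAAAAAAAAAAAAAA  (len 513)
step 9: BAAAAAAAAAAAAAAAAAAAAAAAAAAAAAAAAAAAAAAAAAAAAAAAAAAAAAAAAA…AAAAAAAAAAAAAAAAAAAAAAAAAAAAAAAAAAAAAAAAAAAAAAAAAAAAAAAAAA  (len 1025)
step 10: CAAAAAAAAAAAAAAAAAAAAAAAAAAAAAAAAAAAAAAAAAAAAAAAAAAAAAAAAA…AAAAAAAAAAAAAAAAAAAAAAAAAAAAAAAAAAAAAAAAAAAAAAAAAAAAAAAAAA  (len 2049)
step 11: BAAAAAAAAAAAAAAAAAAAAAAAAAAAAAAAAAAAAAAAAAAAAAAAAAAAAAAAAA…AAAAAAAAAAAAAAAAAAAAAAAAAAAAAAAAAAAAAAAAAAAAAAAAAAAAAAAAAA  (len 4097)

4096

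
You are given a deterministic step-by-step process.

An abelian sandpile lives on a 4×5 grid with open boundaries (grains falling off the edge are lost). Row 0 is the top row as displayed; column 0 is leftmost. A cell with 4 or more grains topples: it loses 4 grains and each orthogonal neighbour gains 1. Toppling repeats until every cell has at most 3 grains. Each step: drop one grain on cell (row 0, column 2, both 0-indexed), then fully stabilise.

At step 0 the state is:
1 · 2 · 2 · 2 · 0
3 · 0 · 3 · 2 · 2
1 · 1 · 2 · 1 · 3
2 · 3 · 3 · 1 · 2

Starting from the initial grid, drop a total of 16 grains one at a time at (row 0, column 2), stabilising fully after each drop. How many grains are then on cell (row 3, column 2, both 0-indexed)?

gen 0: 1 · 2 · 2 · 2 · 0
3 · 0 · 3 · 2 · 2
1 · 1 · 2 · 1 · 3
2 · 3 · 3 · 1 · 2
gen 1: 1 · 2 · 3 · 2 · 0
3 · 0 · 3 · 2 · 2
1 · 1 · 2 · 1 · 3
2 · 3 · 3 · 1 · 2
gen 2: 1 · 3 · 1 · 3 · 0
3 · 1 · 0 · 3 · 2
1 · 1 · 3 · 1 · 3
2 · 3 · 3 · 1 · 2
gen 3: 1 · 3 · 2 · 3 · 0
3 · 1 · 0 · 3 · 2
1 · 1 · 3 · 1 · 3
2 · 3 · 3 · 1 · 2
gen 4: 1 · 3 · 3 · 3 · 0
3 · 1 · 0 · 3 · 2
1 · 1 · 3 · 1 · 3
2 · 3 · 3 · 1 · 2
gen 5: 2 · 0 · 2 · 1 · 1
3 · 2 · 2 · 0 · 3
1 · 1 · 3 · 2 · 3
2 · 3 · 3 · 1 · 2
gen 6: 2 · 0 · 3 · 1 · 1
3 · 2 · 2 · 0 · 3
1 · 1 · 3 · 2 · 3
2 · 3 · 3 · 1 · 2
gen 7: 2 · 1 · 0 · 2 · 1
3 · 2 · 3 · 0 · 3
1 · 1 · 3 · 2 · 3
2 · 3 · 3 · 1 · 2
gen 8: 2 · 1 · 1 · 2 · 1
3 · 2 · 3 · 0 · 3
1 · 1 · 3 · 2 · 3
2 · 3 · 3 · 1 · 2
gen 9: 2 · 1 · 2 · 2 · 1
3 · 2 · 3 · 0 · 3
1 · 1 · 3 · 2 · 3
2 · 3 · 3 · 1 · 2
gen 10: 2 · 1 · 3 · 2 · 1
3 · 2 · 3 · 0 · 3
1 · 1 · 3 · 2 · 3
2 · 3 · 3 · 1 · 2
gen 11: 2 · 2 · 1 · 3 · 1
3 · 3 · 1 · 1 · 3
1 · 3 · 1 · 3 · 3
3 · 0 · 1 · 2 · 2
gen 12: 2 · 2 · 2 · 3 · 1
3 · 3 · 1 · 1 · 3
1 · 3 · 1 · 3 · 3
3 · 0 · 1 · 2 · 2
gen 13: 2 · 2 · 3 · 3 · 1
3 · 3 · 1 · 1 · 3
1 · 3 · 1 · 3 · 3
3 · 0 · 1 · 2 · 2
gen 14: 2 · 3 · 1 · 0 · 2
3 · 3 · 2 · 2 · 3
1 · 3 · 1 · 3 · 3
3 · 0 · 1 · 2 · 2
gen 15: 2 · 3 · 2 · 0 · 2
3 · 3 · 2 · 2 · 3
1 · 3 · 1 · 3 · 3
3 · 0 · 1 · 2 · 2
gen 16: 2 · 3 · 3 · 0 · 2
3 · 3 · 2 · 2 · 3
1 · 3 · 1 · 3 · 3
3 · 0 · 1 · 2 · 2

1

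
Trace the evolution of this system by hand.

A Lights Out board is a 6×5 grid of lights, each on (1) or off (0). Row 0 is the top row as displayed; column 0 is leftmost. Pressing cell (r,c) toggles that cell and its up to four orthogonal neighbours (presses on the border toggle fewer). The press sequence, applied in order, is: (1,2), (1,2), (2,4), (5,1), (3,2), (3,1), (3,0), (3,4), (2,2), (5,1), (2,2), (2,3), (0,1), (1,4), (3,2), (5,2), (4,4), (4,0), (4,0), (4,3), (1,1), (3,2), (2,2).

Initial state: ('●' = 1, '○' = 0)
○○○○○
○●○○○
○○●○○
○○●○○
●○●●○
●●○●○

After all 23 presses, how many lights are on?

0) ○○○○○
○●○○○
○○●○○
○○●○○
●○●●○
●●○●○
1) ○○●○○
○○●●○
○○○○○
○○●○○
●○●●○
●●○●○
2) ○○○○○
○●○○○
○○●○○
○○●○○
●○●●○
●●○●○
3) ○○○○○
○●○○●
○○●●●
○○●○●
●○●●○
●●○●○
4) ○○○○○
○●○○●
○○●●●
○○●○●
●●●●○
○○●●○
5) ○○○○○
○●○○●
○○○●●
○●○●●
●●○●○
○○●●○
6) ○○○○○
○●○○●
○●○●●
●○●●●
●○○●○
○○●●○
7) ○○○○○
○●○○●
●●○●●
○●●●●
○○○●○
○○●●○
8) ○○○○○
○●○○●
●●○●○
○●●○○
○○○●●
○○●●○
9) ○○○○○
○●●○●
●○●○○
○●○○○
○○○●●
○○●●○
10) ○○○○○
○●●○●
●○●○○
○●○○○
○●○●●
●●○●○
11) ○○○○○
○●○○●
●●○●○
○●●○○
○●○●●
●●○●○
12) ○○○○○
○●○●●
●●●○●
○●●●○
○●○●●
●●○●○
13) ●●●○○
○○○●●
●●●○●
○●●●○
○●○●●
●●○●○
14) ●●●○●
○○○○○
●●●○○
○●●●○
○●○●●
●●○●○
15) ●●●○●
○○○○○
●●○○○
○○○○○
○●●●●
●●○●○
16) ●●●○●
○○○○○
●●○○○
○○○○○
○●○●●
●○●○○
17) ●●●○●
○○○○○
●●○○○
○○○○●
○●○○○
●○●○●
18) ●●●○●
○○○○○
●●○○○
●○○○●
●○○○○
○○●○●
19) ●●●○●
○○○○○
●●○○○
○○○○●
○●○○○
●○●○●
20) ●●●○●
○○○○○
●●○○○
○○○●●
○●●●●
●○●●●
21) ●○●○●
●●●○○
●○○○○
○○○●●
○●●●●
●○●●●
22) ●○●○●
●●●○○
●○●○○
○●●○●
○●○●●
●○●●●
23) ●○●○●
●●○○○
●●○●○
○●○○●
○●○●●
●○●●●

17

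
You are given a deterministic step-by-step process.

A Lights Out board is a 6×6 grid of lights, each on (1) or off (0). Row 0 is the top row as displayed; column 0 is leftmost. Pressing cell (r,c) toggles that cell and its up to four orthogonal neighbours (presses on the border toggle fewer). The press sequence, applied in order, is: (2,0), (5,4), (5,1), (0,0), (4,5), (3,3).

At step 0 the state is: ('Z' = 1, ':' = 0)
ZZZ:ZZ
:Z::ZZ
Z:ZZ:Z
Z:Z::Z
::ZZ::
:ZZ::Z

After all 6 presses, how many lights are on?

step 0: ZZZ:ZZ
:Z::ZZ
Z:ZZ:Z
Z:Z::Z
::ZZ::
:ZZ::Z
step 1: ZZZ:ZZ
ZZ::ZZ
:ZZZ:Z
::Z::Z
::ZZ::
:ZZ::Z
step 2: ZZZ:ZZ
ZZ::ZZ
:ZZZ:Z
::Z::Z
::ZZZ:
:ZZZZ:
step 3: ZZZ:ZZ
ZZ::ZZ
:ZZZ:Z
::Z::Z
:ZZZZ:
Z::ZZ:
step 4: ::Z:ZZ
:Z::ZZ
:ZZZ:Z
::Z::Z
:ZZZZ:
Z::ZZ:
step 5: ::Z:ZZ
:Z::ZZ
:ZZZ:Z
::Z:::
:ZZZ:Z
Z::ZZZ
step 6: ::Z:ZZ
:Z::ZZ
:ZZ::Z
:::ZZ:
:ZZ::Z
Z::ZZZ

18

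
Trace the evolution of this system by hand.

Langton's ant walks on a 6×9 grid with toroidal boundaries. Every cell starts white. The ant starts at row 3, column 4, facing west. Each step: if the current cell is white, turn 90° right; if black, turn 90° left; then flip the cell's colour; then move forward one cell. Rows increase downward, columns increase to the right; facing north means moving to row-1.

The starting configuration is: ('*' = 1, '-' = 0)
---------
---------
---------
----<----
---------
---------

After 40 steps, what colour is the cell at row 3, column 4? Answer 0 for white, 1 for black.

step 0: ---------
---------
---------
----<----
---------
---------
step 1: ---------
---------
----^----
----*----
---------
---------
step 2: ---------
---------
----*>---
----*----
---------
---------
step 3: ---------
---------
----**---
----*v---
---------
---------
step 4: ---------
---------
----**---
----<*---
---------
---------
step 5: ---------
---------
----**---
-----*---
----v----
---------
step 6: ---------
---------
----**---
-----*---
---<*----
---------
step 7: ---------
---------
----**---
---^-*---
---**----
---------
step 8: ---------
---------
----**---
---*>*---
---**----
---------
step 9: ---------
---------
----**---
---***---
---*v----
---------
step 10: ---------
---------
----**---
---***---
---*->---
---------
step 11: ---------
---------
----**---
---***---
---*-*---
-----v---
step 12: ---------
---------
----**---
---***---
---*-*---
----<*---
step 13: ---------
---------
----**---
---***---
---*^*---
----**---
step 14: ---------
---------
----**---
---***---
---**>---
----**---
step 15: ---------
---------
----**---
---**^---
---**----
----**---
step 16: ---------
---------
----**---
---*<----
---**----
----**---
step 17: ---------
---------
----**---
---*-----
---*v----
----**---
step 18: ---------
---------
----**---
---*-----
---*->---
----**---
step 19: ---------
---------
----**---
---*-----
---*-*---
----*v---
step 20: ---------
---------
----**---
---*-----
---*-*---
----*->--
step 21: ------v--
---------
----**---
---*-----
---*-*---
----*-*--
step 22: -----<*--
---------
----**---
---*-----
---*-*---
----*-*--
step 23: -----**--
---------
----**---
---*-----
---*-*---
----*^*--
step 24: -----**--
---------
----**---
---*-----
---*-*---
----**>--
step 25: -----**--
---------
----**---
---*-----
---*-*^--
----**---
step 26: -----**--
---------
----**---
---*-----
---*-**>-
----**---
step 27: -----**--
---------
----**---
---*-----
---*-***-
----**-v-
step 28: -----**--
---------
----**---
---*-----
---*-***-
----**<*-
step 29: -----**--
---------
----**---
---*-----
---*-*^*-
----****-
step 30: -----**--
---------
----**---
---*-----
---*-<-*-
----****-
step 31: -----**--
---------
----**---
---*-----
---*---*-
----*v**-
step 32: -----**--
---------
----**---
---*-----
---*---*-
----*->*-
step 33: -----**--
---------
----**---
---*-----
---*--^*-
----*--*-
step 34: -----**--
---------
----**---
---*-----
---*--*>-
----*--*-
step 35: -----**--
---------
----**---
---*---^-
---*--*--
----*--*-
step 36: -----**--
---------
----**---
---*---*>
---*--*--
----*--*-
step 37: -----**--
---------
----**---
---*---**
---*--*-v
----*--*-
step 38: -----**--
---------
----**---
---*---**
---*--*<*
----*--*-
step 39: -----**--
---------
----**---
---*---^*
---*--***
----*--*-
step 40: -----**--
---------
----**---
---*--<-*
---*--***
----*--*-

0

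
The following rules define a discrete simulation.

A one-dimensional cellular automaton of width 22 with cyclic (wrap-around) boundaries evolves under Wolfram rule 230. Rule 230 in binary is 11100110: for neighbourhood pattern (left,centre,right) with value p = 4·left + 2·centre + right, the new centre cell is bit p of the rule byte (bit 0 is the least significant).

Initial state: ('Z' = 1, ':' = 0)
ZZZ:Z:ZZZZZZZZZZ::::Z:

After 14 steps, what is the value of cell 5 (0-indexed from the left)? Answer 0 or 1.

0

gen 0: ZZZ:Z:ZZZZZZZZZZ::::Z:
gen 1: :ZZZZZ:ZZZZZZZZZ:::ZZZ
gen 2: Z:ZZZZZ:ZZZZZZZZ::Z:ZZ
gen 3: ZZ:ZZZZZ:ZZZZZZZ:ZZZ:Z
gen 4: ZZZ:ZZZZZ:ZZZZZZZ:ZZZ:
gen 5: :ZZZ:ZZZZZ:ZZZZZZZ:ZZZ
gen 6: Z:ZZZ:ZZZZZ:ZZZZZZZ:ZZ
gen 7: ZZ:ZZZ:ZZZZZ:ZZZZZZZ:Z
gen 8: ZZZ:ZZZ:ZZZZZ:ZZZZZZZ:
gen 9: :ZZZ:ZZZ:ZZZZZ:ZZZZZZZ
gen 10: Z:ZZZ:ZZZ:ZZZZZ:ZZZZZZ
gen 11: ZZ:ZZZ:ZZZ:ZZZZZ:ZZZZZ
gen 12: ZZZ:ZZZ:ZZZ:ZZZZZ:ZZZZ
gen 13: ZZZZ:ZZZ:ZZZ:ZZZZZ:ZZZ
gen 14: ZZZZZ:ZZZ:ZZZ:ZZZZZ:ZZ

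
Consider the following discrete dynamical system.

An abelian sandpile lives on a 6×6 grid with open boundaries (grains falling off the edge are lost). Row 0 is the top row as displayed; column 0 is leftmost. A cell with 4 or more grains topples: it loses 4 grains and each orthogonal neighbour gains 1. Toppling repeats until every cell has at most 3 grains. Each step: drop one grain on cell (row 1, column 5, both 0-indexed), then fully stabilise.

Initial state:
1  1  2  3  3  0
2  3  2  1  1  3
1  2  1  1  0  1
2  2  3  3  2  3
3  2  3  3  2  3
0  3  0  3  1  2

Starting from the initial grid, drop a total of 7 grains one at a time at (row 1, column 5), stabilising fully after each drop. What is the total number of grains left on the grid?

0) 1  1  2  3  3  0
2  3  2  1  1  3
1  2  1  1  0  1
2  2  3  3  2  3
3  2  3  3  2  3
0  3  0  3  1  2
1) 1  1  2  3  3  1
2  3  2  1  2  0
1  2  1  1  0  2
2  2  3  3  2  3
3  2  3  3  2  3
0  3  0  3  1  2
2) 1  1  2  3  3  1
2  3  2  1  2  1
1  2  1  1  0  2
2  2  3  3  2  3
3  2  3  3  2  3
0  3  0  3  1  2
3) 1  1  2  3  3  1
2  3  2  1  2  2
1  2  1  1  0  2
2  2  3  3  2  3
3  2  3  3  2  3
0  3  0  3  1  2
4) 1  1  2  3  3  1
2  3  2  1  2  3
1  2  1  1  0  2
2  2  3  3  2  3
3  2  3  3  2  3
0  3  0  3  1  2
5) 1  1  2  3  3  2
2  3  2  1  3  0
1  2  1  1  0  3
2  2  3  3  2  3
3  2  3  3  2  3
0  3  0  3  1  2
6) 1  1  2  3  3  2
2  3  2  1  3  1
1  2  1  1  0  3
2  2  3  3  2  3
3  2  3  3  2  3
0  3  0  3  1  2
7) 1  1  2  3  3  2
2  3  2  1  3  2
1  2  1  1  0  3
2  2  3  3  2  3
3  2  3  3  2  3
0  3  0  3  1  2

73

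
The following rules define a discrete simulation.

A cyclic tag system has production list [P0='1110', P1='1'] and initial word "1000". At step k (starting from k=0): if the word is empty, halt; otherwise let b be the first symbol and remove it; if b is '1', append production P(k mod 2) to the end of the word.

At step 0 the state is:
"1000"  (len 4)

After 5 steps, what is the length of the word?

7

k=0  "1000"  (len 4)
k=1  "0001110"  (len 7)
k=2  "001110"  (len 6)
k=3  "01110"  (len 5)
k=4  "1110"  (len 4)
k=5  "1101110"  (len 7)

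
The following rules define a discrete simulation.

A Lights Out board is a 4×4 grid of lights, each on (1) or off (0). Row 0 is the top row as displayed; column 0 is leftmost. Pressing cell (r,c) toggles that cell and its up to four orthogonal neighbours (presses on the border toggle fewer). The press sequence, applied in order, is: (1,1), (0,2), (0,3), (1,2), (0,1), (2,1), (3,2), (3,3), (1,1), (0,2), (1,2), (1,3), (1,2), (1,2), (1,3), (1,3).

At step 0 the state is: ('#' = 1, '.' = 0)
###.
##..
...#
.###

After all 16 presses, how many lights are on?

[0] ###.
##..
...#
.###
[1] #.#.
..#.
.#.#
.###
[2] ##.#
....
.#.#
.###
[3] ###.
...#
.#.#
.###
[4] ##..
.##.
.###
.###
[5] ..#.
..#.
.###
.###
[6] ..#.
.##.
#..#
..##
[7] ..#.
.##.
#.##
.#..
[8] ..#.
.##.
#.#.
.###
[9] .##.
#...
###.
.###
[10] ...#
#.#.
###.
.###
[11] ..##
##.#
##..
.###
[12] ..#.
###.
##.#
.###
[13] ....
#..#
####
.###
[14] ..#.
###.
##.#
.###
[15] ..##
##.#
##..
.###
[16] ..#.
###.
##.#
.###

10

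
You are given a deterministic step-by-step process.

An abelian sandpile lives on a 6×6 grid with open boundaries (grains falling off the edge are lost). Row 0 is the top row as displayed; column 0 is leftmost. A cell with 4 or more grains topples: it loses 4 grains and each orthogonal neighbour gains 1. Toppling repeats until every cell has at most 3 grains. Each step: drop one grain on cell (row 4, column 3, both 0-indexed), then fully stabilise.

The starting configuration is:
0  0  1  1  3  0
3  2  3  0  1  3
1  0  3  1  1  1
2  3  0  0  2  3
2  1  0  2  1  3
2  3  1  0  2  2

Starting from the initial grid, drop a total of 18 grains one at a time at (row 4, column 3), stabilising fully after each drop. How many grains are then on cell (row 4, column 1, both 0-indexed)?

2

gen 0: 0  0  1  1  3  0
3  2  3  0  1  3
1  0  3  1  1  1
2  3  0  0  2  3
2  1  0  2  1  3
2  3  1  0  2  2
gen 1: 0  0  1  1  3  0
3  2  3  0  1  3
1  0  3  1  1  1
2  3  0  0  2  3
2  1  0  3  1  3
2  3  1  0  2  2
gen 2: 0  0  1  1  3  0
3  2  3  0  1  3
1  0  3  1  1  1
2  3  0  1  2  3
2  1  1  0  2  3
2  3  1  1  2  2
gen 3: 0  0  1  1  3  0
3  2  3  0  1  3
1  0  3  1  1  1
2  3  0  1  2  3
2  1  1  1  2  3
2  3  1  1  2  2
gen 4: 0  0  1  1  3  0
3  2  3  0  1  3
1  0  3  1  1  1
2  3  0  1  2  3
2  1  1  2  2  3
2  3  1  1  2  2
gen 5: 0  0  1  1  3  0
3  2  3  0  1  3
1  0  3  1  1  1
2  3  0  1  2  3
2  1  1  3  2  3
2  3  1  1  2  2
gen 6: 0  0  1  1  3  0
3  2  3  0  1  3
1  0  3  1  1  1
2  3  0  2  2  3
2  1  2  0  3  3
2  3  1  2  2  2
gen 7: 0  0  1  1  3  0
3  2  3  0  1  3
1  0  3  1  1  1
2  3  0  2  2  3
2  1  2  1  3  3
2  3  1  2  2  2
gen 8: 0  0  1  1  3  0
3  2  3  0  1  3
1  0  3  1  1  1
2  3  0  2  2  3
2  1  2  2  3  3
2  3  1  2  2  2
gen 9: 0  0  1  1  3  0
3  2  3  0  1  3
1  0  3  1  1  1
2  3  0  2  2  3
2  1  2  3  3  3
2  3  1  2  2  2
gen 10: 0  0  1  1  3  0
3  2  3  0  1  3
1  0  3  2  2  2
2  3  1  0  1  1
2  1  3  2  2  1
2  3  1  3  3  3
gen 11: 0  0  1  1  3  0
3  2  3  0  1  3
1  0  3  2  2  2
2  3  1  0  1  1
2  1  3  3  2  1
2  3  1  3  3  3
gen 12: 0  0  1  1  3  0
3  2  3  0  1  3
1  0  3  2  2  2
2  3  2  1  2  1
2  2  0  3  0  3
2  3  3  1  2  0
gen 13: 0  0  1  1  3  0
3  2  3  0  1  3
1  0  3  2  2  2
2  3  2  2  2  1
2  2  1  0  1  3
2  3  3  2  2  0
gen 14: 0  0  1  1  3  0
3  2  3  0  1  3
1  0  3  2  2  2
2  3  2  2  2  1
2  2  1  1  1  3
2  3  3  2  2  0
gen 15: 0  0  1  1  3  0
3  2  3  0  1  3
1  0  3  2  2  2
2  3  2  2  2  1
2  2  1  2  1  3
2  3  3  2  2  0
gen 16: 0  0  1  1  3  0
3  2  3  0  1  3
1  0  3  2  2  2
2  3  2  2  2  1
2  2  1  3  1  3
2  3  3  2  2  0
gen 17: 0  0  1  1  3  0
3  2  3  0  1  3
1  0  3  2  2  2
2  3  2  3  2  1
2  2  2  0  2  3
2  3  3  3  2  0
gen 18: 0  0  1  1  3  0
3  2  3  0  1  3
1  0  3  2  2  2
2  3  2  3  2  1
2  2  2  1  2  3
2  3  3  3  2  0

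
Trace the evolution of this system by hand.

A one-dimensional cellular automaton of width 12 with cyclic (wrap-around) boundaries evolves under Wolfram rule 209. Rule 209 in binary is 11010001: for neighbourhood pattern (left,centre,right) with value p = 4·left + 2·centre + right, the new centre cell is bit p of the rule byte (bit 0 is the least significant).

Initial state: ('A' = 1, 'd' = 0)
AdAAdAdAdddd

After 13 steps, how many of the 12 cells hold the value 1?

8

step 0: AdAAdAdAdddd
step 1: dddAddddAAAd
step 2: AAddAAAddAAA
step 3: AAAddAAAddAA
step 4: AAAAddAAAddA
step 5: AAAAAddAAAdd
step 6: dAAAAAddAAAd
step 7: ddAAAAAddAAA
step 8: AddAAAAAddAA
step 9: AAddAAAAAddA
step 10: AAAddAAAAAdd
step 11: dAAAddAAAAAd
step 12: ddAAAddAAAAA
step 13: AddAAAddAAAA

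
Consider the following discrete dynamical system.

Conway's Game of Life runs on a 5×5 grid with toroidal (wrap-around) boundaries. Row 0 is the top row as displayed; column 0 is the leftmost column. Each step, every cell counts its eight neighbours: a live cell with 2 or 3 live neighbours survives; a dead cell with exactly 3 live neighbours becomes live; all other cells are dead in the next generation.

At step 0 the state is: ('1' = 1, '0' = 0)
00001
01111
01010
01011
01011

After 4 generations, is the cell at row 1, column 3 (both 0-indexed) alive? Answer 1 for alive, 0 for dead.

0

gen 0: 00001
01111
01010
01011
01011
gen 1: 01000
01001
01000
01000
00000
gen 2: 10000
01100
01100
00000
00000
gen 3: 01000
10100
01100
00000
00000
gen 4: 01000
10100
01100
00000
00000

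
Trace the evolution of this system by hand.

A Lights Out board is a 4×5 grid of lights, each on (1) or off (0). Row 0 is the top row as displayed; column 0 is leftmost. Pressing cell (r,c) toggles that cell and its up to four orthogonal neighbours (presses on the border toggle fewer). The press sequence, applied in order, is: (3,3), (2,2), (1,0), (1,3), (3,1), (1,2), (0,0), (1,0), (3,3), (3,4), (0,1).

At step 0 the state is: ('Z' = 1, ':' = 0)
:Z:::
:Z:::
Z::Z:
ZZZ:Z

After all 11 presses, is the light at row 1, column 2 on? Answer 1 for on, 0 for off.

k=0  :Z:::
:Z:::
Z::Z:
ZZZ:Z
k=1  :Z:::
:Z:::
Z::::
ZZ:Z:
k=2  :Z:::
:ZZ::
ZZZZ:
ZZZZ:
k=3  ZZ:::
Z:Z::
:ZZZ:
ZZZZ:
k=4  ZZ:Z:
Z::ZZ
:ZZ::
ZZZZ:
k=5  ZZ:Z:
Z::ZZ
::Z::
:::Z:
k=6  ZZZZ:
ZZZ:Z
:::::
:::Z:
k=7  ::ZZ:
:ZZ:Z
:::::
:::Z:
k=8  Z:ZZ:
Z:Z:Z
Z::::
:::Z:
k=9  Z:ZZ:
Z:Z:Z
Z::Z:
::Z:Z
k=10  Z:ZZ:
Z:Z:Z
Z::ZZ
::ZZ:
k=11  :Z:Z:
ZZZ:Z
Z::ZZ
::ZZ:

1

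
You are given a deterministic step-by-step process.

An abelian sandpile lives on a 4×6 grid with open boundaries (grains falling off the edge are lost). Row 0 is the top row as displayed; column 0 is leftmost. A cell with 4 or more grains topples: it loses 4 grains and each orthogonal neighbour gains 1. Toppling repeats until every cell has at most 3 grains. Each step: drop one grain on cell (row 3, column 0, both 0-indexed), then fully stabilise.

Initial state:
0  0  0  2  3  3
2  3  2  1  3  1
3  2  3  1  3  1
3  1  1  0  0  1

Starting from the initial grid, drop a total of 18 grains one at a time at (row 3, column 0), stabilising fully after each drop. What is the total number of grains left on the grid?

38

t=0: 0  0  0  2  3  3
2  3  2  1  3  1
3  2  3  1  3  1
3  1  1  0  0  1
t=1: 0  0  0  2  3  3
3  3  2  1  3  1
0  3  3  1  3  1
1  2  1  0  0  1
t=2: 0  0  0  2  3  3
3  3  2  1  3  1
0  3  3  1  3  1
2  2  1  0  0  1
t=3: 0  0  0  2  3  3
3  3  2  1  3  1
0  3  3  1  3  1
3  2  1  0  0  1
t=4: 0  0  0  2  3  3
3  3  2  1  3  1
1  3  3  1  3  1
0  3  1  0  0  1
t=5: 0  0  0  2  3  3
3  3  2  1  3  1
1  3  3  1  3  1
1  3  1  0  0  1
t=6: 0  0  0  2  3  3
3  3  2  1  3  1
1  3  3  1  3  1
2  3  1  0  0  1
t=7: 0  0  0  2  3  3
3  3  2  1  3  1
1  3  3  1  3  1
3  3  1  0  0  1
t=8: 1  1  1  2  3  3
1  2  0  2  3  1
0  3  1  2  3  1
2  1  3  0  0  1
t=9: 1  1  1  2  3  3
1  2  0  2  3  1
0  3  1  2  3  1
3  1  3  0  0  1
t=10: 1  1  1  2  3  3
1  2  0  2  3  1
1  3  1  2  3  1
0  2  3  0  0  1
t=11: 1  1  1  2  3  3
1  2  0  2  3  1
1  3  1  2  3  1
1  2  3  0  0  1
t=12: 1  1  1  2  3  3
1  2  0  2  3  1
1  3  1  2  3  1
2  2  3  0  0  1
t=13: 1  1  1  2  3  3
1  2  0  2  3  1
1  3  1  2  3  1
3  2  3  0  0  1
t=14: 1  1  1  2  3  3
1  2  0  2  3  1
2  3  1  2  3  1
0  3  3  0  0  1
t=15: 1  1  1  2  3  3
1  2  0  2  3  1
2  3  1  2  3  1
1  3  3  0  0  1
t=16: 1  1  1  2  3  3
1  2  0  2  3  1
2  3  1  2  3  1
2  3  3  0  0  1
t=17: 1  1  1  2  3  3
1  2  0  2  3  1
2  3  1  2  3  1
3  3  3  0  0  1
t=18: 1  1  1  2  3  3
2  3  0  2  3  1
0  1  3  2  3  1
2  2  0  1  0  1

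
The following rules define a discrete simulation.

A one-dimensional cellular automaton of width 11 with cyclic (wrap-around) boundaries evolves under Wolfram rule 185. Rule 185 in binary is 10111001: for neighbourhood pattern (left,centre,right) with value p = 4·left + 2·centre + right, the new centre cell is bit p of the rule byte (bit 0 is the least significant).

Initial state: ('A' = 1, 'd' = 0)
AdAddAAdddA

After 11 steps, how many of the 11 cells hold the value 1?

6

[0] AdAddAAdddA
[1] dAdAdAdAAdA
[2] AdAdAdAAdAd
[3] dAdAdAAdAdA
[4] AdAdAAdAdAd
[5] dAdAAdAdAdA
[6] AdAAdAdAdAd
[7] dAAdAdAdAdA
[8] AAdAdAdAdAd
[9] AdAdAdAdAdA
[10] dAdAdAdAdAA
[11] AdAdAdAdAAd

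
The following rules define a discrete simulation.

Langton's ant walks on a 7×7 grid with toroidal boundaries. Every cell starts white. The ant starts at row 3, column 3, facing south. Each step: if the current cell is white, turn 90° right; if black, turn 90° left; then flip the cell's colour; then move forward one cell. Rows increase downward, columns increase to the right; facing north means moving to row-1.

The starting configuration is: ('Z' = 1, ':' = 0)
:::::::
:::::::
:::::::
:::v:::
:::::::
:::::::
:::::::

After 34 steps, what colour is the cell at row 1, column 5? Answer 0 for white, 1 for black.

0

step 0: :::::::
:::::::
:::::::
:::v:::
:::::::
:::::::
:::::::
step 1: :::::::
:::::::
:::::::
::<Z:::
:::::::
:::::::
:::::::
step 2: :::::::
:::::::
::^::::
::ZZ:::
:::::::
:::::::
:::::::
step 3: :::::::
:::::::
::Z>:::
::ZZ:::
:::::::
:::::::
:::::::
step 4: :::::::
:::::::
::ZZ:::
::Zv:::
:::::::
:::::::
:::::::
step 5: :::::::
:::::::
::ZZ:::
::Z:>::
:::::::
:::::::
:::::::
step 6: :::::::
:::::::
::ZZ:::
::Z:Z::
::::v::
:::::::
:::::::
step 7: :::::::
:::::::
::ZZ:::
::Z:Z::
:::<Z::
:::::::
:::::::
step 8: :::::::
:::::::
::ZZ:::
::Z^Z::
:::ZZ::
:::::::
:::::::
step 9: :::::::
:::::::
::ZZ:::
::ZZ>::
:::ZZ::
:::::::
:::::::
step 10: :::::::
:::::::
::ZZ^::
::ZZ:::
:::ZZ::
:::::::
:::::::
step 11: :::::::
:::::::
::ZZZ>:
::ZZ:::
:::ZZ::
:::::::
:::::::
step 12: :::::::
:::::::
::ZZZZ:
::ZZ:v:
:::ZZ::
:::::::
:::::::
step 13: :::::::
:::::::
::ZZZZ:
::ZZ<Z:
:::ZZ::
:::::::
:::::::
step 14: :::::::
:::::::
::ZZ^Z:
::ZZZZ:
:::ZZ::
:::::::
:::::::
step 15: :::::::
:::::::
::Z<:Z:
::ZZZZ:
:::ZZ::
:::::::
:::::::
step 16: :::::::
:::::::
::Z::Z:
::ZvZZ:
:::ZZ::
:::::::
:::::::
step 17: :::::::
:::::::
::Z::Z:
::Z:>Z:
:::ZZ::
:::::::
:::::::
step 18: :::::::
:::::::
::Z:^Z:
::Z::Z:
:::ZZ::
:::::::
:::::::
step 19: :::::::
:::::::
::Z:Z>:
::Z::Z:
:::ZZ::
:::::::
:::::::
step 20: :::::::
:::::^:
::Z:Z::
::Z::Z:
:::ZZ::
:::::::
:::::::
step 21: :::::::
:::::Z>
::Z:Z::
::Z::Z:
:::ZZ::
:::::::
:::::::
step 22: :::::::
:::::ZZ
::Z:Z:v
::Z::Z:
:::ZZ::
:::::::
:::::::
step 23: :::::::
:::::ZZ
::Z:Z<Z
::Z::Z:
:::ZZ::
:::::::
:::::::
step 24: :::::::
:::::^Z
::Z:ZZZ
::Z::Z:
:::ZZ::
:::::::
:::::::
step 25: :::::::
::::<:Z
::Z:ZZZ
::Z::Z:
:::ZZ::
:::::::
:::::::
step 26: ::::^::
::::Z:Z
::Z:ZZZ
::Z::Z:
:::ZZ::
:::::::
:::::::
step 27: ::::Z>:
::::Z:Z
::Z:ZZZ
::Z::Z:
:::ZZ::
:::::::
:::::::
step 28: ::::ZZ:
::::ZvZ
::Z:ZZZ
::Z::Z:
:::ZZ::
:::::::
:::::::
step 29: ::::ZZ:
::::<ZZ
::Z:ZZZ
::Z::Z:
:::ZZ::
:::::::
:::::::
step 30: ::::ZZ:
:::::ZZ
::Z:vZZ
::Z::Z:
:::ZZ::
:::::::
:::::::
step 31: ::::ZZ:
:::::ZZ
::Z::>Z
::Z::Z:
:::ZZ::
:::::::
:::::::
step 32: ::::ZZ:
:::::^Z
::Z:::Z
::Z::Z:
:::ZZ::
:::::::
:::::::
step 33: ::::ZZ:
::::<:Z
::Z:::Z
::Z::Z:
:::ZZ::
:::::::
:::::::
step 34: ::::^Z:
::::Z:Z
::Z:::Z
::Z::Z:
:::ZZ::
:::::::
:::::::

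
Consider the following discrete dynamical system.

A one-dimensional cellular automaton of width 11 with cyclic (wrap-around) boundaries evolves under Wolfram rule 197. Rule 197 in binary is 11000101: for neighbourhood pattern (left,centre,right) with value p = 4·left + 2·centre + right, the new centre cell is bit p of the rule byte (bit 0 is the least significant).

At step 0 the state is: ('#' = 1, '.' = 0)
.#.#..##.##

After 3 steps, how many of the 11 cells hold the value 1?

5

step 0: .#.#..##.##
step 1: .#.#...#..#
step 2: .#.#.#.#..#
step 3: .#.#.#.#..#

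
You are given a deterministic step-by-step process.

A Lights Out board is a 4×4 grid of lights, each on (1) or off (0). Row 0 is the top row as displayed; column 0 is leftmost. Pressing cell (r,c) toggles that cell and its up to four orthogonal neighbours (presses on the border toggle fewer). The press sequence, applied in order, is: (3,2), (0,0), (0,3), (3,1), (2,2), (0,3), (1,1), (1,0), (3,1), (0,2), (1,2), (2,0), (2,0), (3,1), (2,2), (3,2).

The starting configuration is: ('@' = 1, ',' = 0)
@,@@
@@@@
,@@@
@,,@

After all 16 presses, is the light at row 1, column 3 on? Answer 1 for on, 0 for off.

0

0) @,@@
@@@@
,@@@
@,,@
1) @,@@
@@@@
,@,@
@@@,
2) ,@@@
,@@@
,@,@
@@@,
3) ,@,,
,@@,
,@,@
@@@,
4) ,@,,
,@@,
,,,@
,,,,
5) ,@,,
,@,,
,@@,
,,@,
6) ,@@@
,@,@
,@@,
,,@,
7) ,,@@
@,@@
,,@,
,,@,
8) @,@@
,@@@
@,@,
,,@,
9) @,@@
,@@@
@@@,
@@,,
10) @@,,
,@,@
@@@,
@@,,
11) @@@,
,,@,
@@,,
@@,,
12) @@@,
@,@,
,,,,
,@,,
13) @@@,
,,@,
@@,,
@@,,
14) @@@,
,,@,
@,,,
,,@,
15) @@@,
,,,,
@@@@
,,,,
16) @@@,
,,,,
@@,@
,@@@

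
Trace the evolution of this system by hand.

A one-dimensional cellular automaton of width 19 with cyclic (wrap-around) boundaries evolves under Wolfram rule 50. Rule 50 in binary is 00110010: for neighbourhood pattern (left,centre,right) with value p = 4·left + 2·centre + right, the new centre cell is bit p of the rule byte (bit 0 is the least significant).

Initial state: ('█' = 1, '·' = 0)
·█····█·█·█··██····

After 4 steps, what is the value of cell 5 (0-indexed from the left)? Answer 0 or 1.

step 0: ·█····█·█·█··██····
step 1: █·█··█·█·█·██··█···
step 2: ·█·██·█·█·█··██·█·█
step 3: █·█··█·█·█·██··█·█·
step 4: ·█·██·█·█·█··██·█·█

0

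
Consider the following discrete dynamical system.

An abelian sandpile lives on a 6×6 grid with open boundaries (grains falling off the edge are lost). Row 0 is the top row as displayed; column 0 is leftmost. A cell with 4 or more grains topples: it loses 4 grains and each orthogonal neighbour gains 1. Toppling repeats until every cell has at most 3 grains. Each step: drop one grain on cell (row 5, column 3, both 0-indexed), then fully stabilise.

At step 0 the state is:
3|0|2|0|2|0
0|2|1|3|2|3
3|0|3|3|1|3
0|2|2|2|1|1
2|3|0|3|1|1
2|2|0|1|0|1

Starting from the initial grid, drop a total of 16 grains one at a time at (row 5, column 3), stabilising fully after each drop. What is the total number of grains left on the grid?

63

gen 0: 3|0|2|0|2|0
0|2|1|3|2|3
3|0|3|3|1|3
0|2|2|2|1|1
2|3|0|3|1|1
2|2|0|1|0|1
gen 1: 3|0|2|0|2|0
0|2|1|3|2|3
3|0|3|3|1|3
0|2|2|2|1|1
2|3|0|3|1|1
2|2|0|2|0|1
gen 2: 3|0|2|0|2|0
0|2|1|3|2|3
3|0|3|3|1|3
0|2|2|2|1|1
2|3|0|3|1|1
2|2|0|3|0|1
gen 3: 3|0|2|0|2|0
0|2|1|3|2|3
3|0|3|3|1|3
0|2|2|3|1|1
2|3|1|0|2|1
2|2|1|1|1|1
gen 4: 3|0|2|0|2|0
0|2|1|3|2|3
3|0|3|3|1|3
0|2|2|3|1|1
2|3|1|0|2|1
2|2|1|2|1|1
gen 5: 3|0|2|0|2|0
0|2|1|3|2|3
3|0|3|3|1|3
0|2|2|3|1|1
2|3|1|0|2|1
2|2|1|3|1|1
gen 6: 3|0|2|0|2|0
0|2|1|3|2|3
3|0|3|3|1|3
0|2|2|3|1|1
2|3|1|1|2|1
2|2|2|0|2|1
gen 7: 3|0|2|0|2|0
0|2|1|3|2|3
3|0|3|3|1|3
0|2|2|3|1|1
2|3|1|1|2|1
2|2|2|1|2|1
gen 8: 3|0|2|0|2|0
0|2|1|3|2|3
3|0|3|3|1|3
0|2|2|3|1|1
2|3|1|1|2|1
2|2|2|2|2|1
gen 9: 3|0|2|0|2|0
0|2|1|3|2|3
3|0|3|3|1|3
0|2|2|3|1|1
2|3|1|1|2|1
2|2|2|3|2|1
gen 10: 3|0|2|0|2|0
0|2|1|3|2|3
3|0|3|3|1|3
0|2|2|3|1|1
2|3|1|2|2|1
2|2|3|0|3|1
gen 11: 3|0|2|0|2|0
0|2|1|3|2|3
3|0|3|3|1|3
0|2|2|3|1|1
2|3|1|2|2|1
2|2|3|1|3|1
gen 12: 3|0|2|0|2|0
0|2|1|3|2|3
3|0|3|3|1|3
0|2|2|3|1|1
2|3|1|2|2|1
2|2|3|2|3|1
gen 13: 3|0|2|0|2|0
0|2|1|3|2|3
3|0|3|3|1|3
0|2|2|3|1|1
2|3|1|2|2|1
2|2|3|3|3|1
gen 14: 3|0|2|0|2|0
0|2|1|3|2|3
3|0|3|3|1|3
0|2|2|3|1|1
2|3|2|3|3|1
2|3|0|2|0|2
gen 15: 3|0|2|0|2|0
0|2|1|3|2|3
3|0|3|3|1|3
0|2|2|3|1|1
2|3|2|3|3|1
2|3|0|3|0|2
gen 16: 3|0|2|1|2|0
0|2|3|0|3|3
3|2|1|2|2|3
1|0|2|2|3|1
3|2|1|3|0|2
3|0|3|1|2|2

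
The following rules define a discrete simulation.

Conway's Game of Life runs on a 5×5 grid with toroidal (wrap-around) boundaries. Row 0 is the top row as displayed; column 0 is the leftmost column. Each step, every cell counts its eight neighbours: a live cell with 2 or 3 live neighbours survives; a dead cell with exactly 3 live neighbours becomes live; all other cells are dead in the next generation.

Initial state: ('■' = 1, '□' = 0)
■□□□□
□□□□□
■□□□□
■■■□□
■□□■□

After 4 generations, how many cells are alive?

7

t=0: ■□□□□
□□□□□
■□□□□
■■■□□
■□□■□
t=1: □□□□■
□□□□□
■□□□□
■□■□□
■□■□□
t=2: □□□□□
□□□□□
□■□□□
■□□□■
■□□■■
t=3: □□□□■
□□□□□
■□□□□
□■□■□
■□□■□
t=4: □□□□■
□□□□□
□□□□□
■■■□□
■□■■□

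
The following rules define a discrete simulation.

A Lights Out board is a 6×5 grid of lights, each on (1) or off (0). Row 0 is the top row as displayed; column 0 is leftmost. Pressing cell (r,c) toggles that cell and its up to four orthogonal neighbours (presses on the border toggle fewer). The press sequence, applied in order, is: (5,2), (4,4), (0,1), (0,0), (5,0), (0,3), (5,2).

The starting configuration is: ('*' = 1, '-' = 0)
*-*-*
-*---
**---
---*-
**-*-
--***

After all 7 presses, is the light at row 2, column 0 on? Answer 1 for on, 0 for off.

k=0  *-*-*
-*---
**---
---*-
**-*-
--***
k=1  *-*-*
-*---
**---
---*-
****-
-*--*
k=2  *-*-*
-*---
**---
---**
***-*
-*---
k=3  -*--*
-----
**---
---**
***-*
-*---
k=4  *---*
*----
**---
---**
***-*
-*---
k=5  *---*
*----
**---
---**
-**-*
*----
k=6  *-**-
*--*-
**---
---**
-**-*
*----
k=7  *-**-
*--*-
**---
---**
-*--*
****-

1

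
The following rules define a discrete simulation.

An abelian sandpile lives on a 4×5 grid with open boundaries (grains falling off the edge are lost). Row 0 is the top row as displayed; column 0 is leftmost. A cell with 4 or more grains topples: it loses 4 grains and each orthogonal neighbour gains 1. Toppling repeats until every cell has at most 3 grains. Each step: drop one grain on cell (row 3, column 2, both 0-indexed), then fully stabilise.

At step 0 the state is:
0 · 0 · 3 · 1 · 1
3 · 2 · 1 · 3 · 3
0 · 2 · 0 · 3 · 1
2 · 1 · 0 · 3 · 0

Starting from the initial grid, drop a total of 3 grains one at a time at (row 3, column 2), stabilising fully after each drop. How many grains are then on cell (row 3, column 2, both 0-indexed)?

[0] 0 · 0 · 3 · 1 · 1
3 · 2 · 1 · 3 · 3
0 · 2 · 0 · 3 · 1
2 · 1 · 0 · 3 · 0
[1] 0 · 0 · 3 · 1 · 1
3 · 2 · 1 · 3 · 3
0 · 2 · 0 · 3 · 1
2 · 1 · 1 · 3 · 0
[2] 0 · 0 · 3 · 1 · 1
3 · 2 · 1 · 3 · 3
0 · 2 · 0 · 3 · 1
2 · 1 · 2 · 3 · 0
[3] 0 · 0 · 3 · 1 · 1
3 · 2 · 1 · 3 · 3
0 · 2 · 0 · 3 · 1
2 · 1 · 3 · 3 · 0

3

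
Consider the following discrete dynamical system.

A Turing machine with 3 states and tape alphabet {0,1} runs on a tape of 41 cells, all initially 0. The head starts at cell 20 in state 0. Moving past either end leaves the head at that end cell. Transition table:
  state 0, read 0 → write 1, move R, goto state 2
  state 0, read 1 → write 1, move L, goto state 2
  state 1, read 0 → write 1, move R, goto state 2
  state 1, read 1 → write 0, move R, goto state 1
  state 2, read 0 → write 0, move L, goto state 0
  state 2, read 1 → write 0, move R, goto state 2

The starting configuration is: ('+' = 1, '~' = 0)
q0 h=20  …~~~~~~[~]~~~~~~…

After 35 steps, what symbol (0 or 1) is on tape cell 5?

gen 0: q0 h=20  …~~~~~~[~]~~~~~~…
gen 1: q2 h=21  …~~~~~+[~]~~~~~~…
gen 2: q0 h=20  …~~~~~~[+]~~~~~~…
gen 3: q2 h=19  …~~~~~~[~]+~~~~~…
gen 4: q0 h=18  …~~~~~~[~]~+~~~~…
gen 5: q2 h=19  …~~~~~+[~]+~~~~~…
gen 6: q0 h=18  …~~~~~~[+]~+~~~~…
gen 7: q2 h=17  …~~~~~~[~]+~+~~~…
gen 8: q0 h=16  …~~~~~~[~]~+~+~~…
gen 9: q2 h=17  …~~~~~+[~]+~+~~~…
gen 10: q0 h=16  …~~~~~~[+]~+~+~~…
gen 11: q2 h=15  …~~~~~~[~]+~+~+~…
gen 12: q0 h=14  …~~~~~~[~]~+~+~+…
gen 13: q2 h=15  …~~~~~+[~]+~+~+~…
gen 14: q0 h=14  …~~~~~~[+]~+~+~+…
gen 15: q2 h=13  …~~~~~~[~]+~+~+~…
gen 16: q0 h=12  …~~~~~~[~]~+~+~+…
gen 17: q2 h=13  …~~~~~+[~]+~+~+~…
gen 18: q0 h=12  …~~~~~~[+]~+~+~+…
gen 19: q2 h=11  …~~~~~~[~]+~+~+~…
gen 20: q0 h=10  …~~~~~~[~]~+~+~+…
gen 21: q2 h=11  …~~~~~+[~]+~+~+~…
gen 22: q0 h=10  …~~~~~~[+]~+~+~+…
gen 23: q2 h= 9  …~~~~~~[~]+~+~+~…
gen 24: q0 h= 8  …~~~~~~[~]~+~+~+…
gen 25: q2 h= 9  …~~~~~+[~]+~+~+~…
gen 26: q0 h= 8  …~~~~~~[+]~+~+~+…
gen 27: q2 h= 7  …~~~~~~[~]+~+~+~…
gen 28: q0 h= 6  |~~~~~~[~]~+~+~+…
gen 29: q2 h= 7  …~~~~~+[~]+~+~+~…
gen 30: q0 h= 6  |~~~~~~[+]~+~+~+…
gen 31: q2 h= 5  |~~~~~[~]+~+~+~…
gen 32: q0 h= 4  |~~~~[~]~+~+~+…
gen 33: q2 h= 5  |~~~~+[~]+~+~+~…
gen 34: q0 h= 4  |~~~~[+]~+~+~+…
gen 35: q2 h= 3  |~~~[~]+~+~+~…

0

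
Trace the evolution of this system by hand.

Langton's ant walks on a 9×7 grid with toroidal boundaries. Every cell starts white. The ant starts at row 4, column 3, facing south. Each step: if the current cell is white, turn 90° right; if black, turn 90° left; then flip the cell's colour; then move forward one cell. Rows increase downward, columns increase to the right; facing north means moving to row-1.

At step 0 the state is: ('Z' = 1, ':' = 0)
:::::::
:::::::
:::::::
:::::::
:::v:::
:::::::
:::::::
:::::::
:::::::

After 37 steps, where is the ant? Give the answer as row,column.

[0] :::::::
:::::::
:::::::
:::::::
:::v:::
:::::::
:::::::
:::::::
:::::::
[1] :::::::
:::::::
:::::::
:::::::
::<Z:::
:::::::
:::::::
:::::::
:::::::
[2] :::::::
:::::::
:::::::
::^::::
::ZZ:::
:::::::
:::::::
:::::::
:::::::
[3] :::::::
:::::::
:::::::
::Z>:::
::ZZ:::
:::::::
:::::::
:::::::
:::::::
[4] :::::::
:::::::
:::::::
::ZZ:::
::Zv:::
:::::::
:::::::
:::::::
:::::::
[5] :::::::
:::::::
:::::::
::ZZ:::
::Z:>::
:::::::
:::::::
:::::::
:::::::
[6] :::::::
:::::::
:::::::
::ZZ:::
::Z:Z::
::::v::
:::::::
:::::::
:::::::
[7] :::::::
:::::::
:::::::
::ZZ:::
::Z:Z::
:::<Z::
:::::::
:::::::
:::::::
[8] :::::::
:::::::
:::::::
::ZZ:::
::Z^Z::
:::ZZ::
:::::::
:::::::
:::::::
[9] :::::::
:::::::
:::::::
::ZZ:::
::ZZ>::
:::ZZ::
:::::::
:::::::
:::::::
[10] :::::::
:::::::
:::::::
::ZZ^::
::ZZ:::
:::ZZ::
:::::::
:::::::
:::::::
[11] :::::::
:::::::
:::::::
::ZZZ>:
::ZZ:::
:::ZZ::
:::::::
:::::::
:::::::
[12] :::::::
:::::::
:::::::
::ZZZZ:
::ZZ:v:
:::ZZ::
:::::::
:::::::
:::::::
[13] :::::::
:::::::
:::::::
::ZZZZ:
::ZZ<Z:
:::ZZ::
:::::::
:::::::
:::::::
[14] :::::::
:::::::
:::::::
::ZZ^Z:
::ZZZZ:
:::ZZ::
:::::::
:::::::
:::::::
[15] :::::::
:::::::
:::::::
::Z<:Z:
::ZZZZ:
:::ZZ::
:::::::
:::::::
:::::::
[16] :::::::
:::::::
:::::::
::Z::Z:
::ZvZZ:
:::ZZ::
:::::::
:::::::
:::::::
[17] :::::::
:::::::
:::::::
::Z::Z:
::Z:>Z:
:::ZZ::
:::::::
:::::::
:::::::
[18] :::::::
:::::::
:::::::
::Z:^Z:
::Z::Z:
:::ZZ::
:::::::
:::::::
:::::::
[19] :::::::
:::::::
:::::::
::Z:Z>:
::Z::Z:
:::ZZ::
:::::::
:::::::
:::::::
[20] :::::::
:::::::
:::::^:
::Z:Z::
::Z::Z:
:::ZZ::
:::::::
:::::::
:::::::
[21] :::::::
:::::::
:::::Z>
::Z:Z::
::Z::Z:
:::ZZ::
:::::::
:::::::
:::::::
[22] :::::::
:::::::
:::::ZZ
::Z:Z:v
::Z::Z:
:::ZZ::
:::::::
:::::::
:::::::
[23] :::::::
:::::::
:::::ZZ
::Z:Z<Z
::Z::Z:
:::ZZ::
:::::::
:::::::
:::::::
[24] :::::::
:::::::
:::::^Z
::Z:ZZZ
::Z::Z:
:::ZZ::
:::::::
:::::::
:::::::
[25] :::::::
:::::::
::::<:Z
::Z:ZZZ
::Z::Z:
:::ZZ::
:::::::
:::::::
:::::::
[26] :::::::
::::^::
::::Z:Z
::Z:ZZZ
::Z::Z:
:::ZZ::
:::::::
:::::::
:::::::
[27] :::::::
::::Z>:
::::Z:Z
::Z:ZZZ
::Z::Z:
:::ZZ::
:::::::
:::::::
:::::::
[28] :::::::
::::ZZ:
::::ZvZ
::Z:ZZZ
::Z::Z:
:::ZZ::
:::::::
:::::::
:::::::
[29] :::::::
::::ZZ:
::::<ZZ
::Z:ZZZ
::Z::Z:
:::ZZ::
:::::::
:::::::
:::::::
[30] :::::::
::::ZZ:
:::::ZZ
::Z:vZZ
::Z::Z:
:::ZZ::
:::::::
:::::::
:::::::
[31] :::::::
::::ZZ:
:::::ZZ
::Z::>Z
::Z::Z:
:::ZZ::
:::::::
:::::::
:::::::
[32] :::::::
::::ZZ:
:::::^Z
::Z:::Z
::Z::Z:
:::ZZ::
:::::::
:::::::
:::::::
[33] :::::::
::::ZZ:
::::<:Z
::Z:::Z
::Z::Z:
:::ZZ::
:::::::
:::::::
:::::::
[34] :::::::
::::^Z:
::::Z:Z
::Z:::Z
::Z::Z:
:::ZZ::
:::::::
:::::::
:::::::
[35] :::::::
:::<:Z:
::::Z:Z
::Z:::Z
::Z::Z:
:::ZZ::
:::::::
:::::::
:::::::
[36] :::^:::
:::Z:Z:
::::Z:Z
::Z:::Z
::Z::Z:
:::ZZ::
:::::::
:::::::
:::::::
[37] :::Z>::
:::Z:Z:
::::Z:Z
::Z:::Z
::Z::Z:
:::ZZ::
:::::::
:::::::
:::::::

0,4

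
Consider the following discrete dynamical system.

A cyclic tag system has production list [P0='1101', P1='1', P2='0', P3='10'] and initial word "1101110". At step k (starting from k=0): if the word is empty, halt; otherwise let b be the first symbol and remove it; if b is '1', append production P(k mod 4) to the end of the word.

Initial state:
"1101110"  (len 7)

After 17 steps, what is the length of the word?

k=0  "1101110"  (len 7)
k=1  "1011101101"  (len 10)
k=2  "0111011011"  (len 10)
k=3  "111011011"  (len 9)
k=4  "1101101110"  (len 10)
k=5  "1011011101101"  (len 13)
k=6  "0110111011011"  (len 13)
k=7  "110111011011"  (len 12)
k=8  "1011101101110"  (len 13)
k=9  "0111011011101101"  (len 16)
k=10  "111011011101101"  (len 15)
k=11  "110110111011010"  (len 15)
k=12  "1011011101101010"  (len 16)
k=13  "0110111011010101101"  (len 19)
k=14  "110111011010101101"  (len 18)
k=15  "101110110101011010"  (len 18)
k=16  "0111011010101101010"  (len 19)
k=17  "111011010101101010"  (len 18)

18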